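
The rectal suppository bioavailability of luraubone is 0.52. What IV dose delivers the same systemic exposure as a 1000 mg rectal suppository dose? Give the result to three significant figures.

Systemic exposure from an extravascular dose = F × D_ev, so the equivalent IV dose is F × D_ev.
D_iv = F × D_ev = 0.52 × 1000 = 520 mg

D_iv = 520 mg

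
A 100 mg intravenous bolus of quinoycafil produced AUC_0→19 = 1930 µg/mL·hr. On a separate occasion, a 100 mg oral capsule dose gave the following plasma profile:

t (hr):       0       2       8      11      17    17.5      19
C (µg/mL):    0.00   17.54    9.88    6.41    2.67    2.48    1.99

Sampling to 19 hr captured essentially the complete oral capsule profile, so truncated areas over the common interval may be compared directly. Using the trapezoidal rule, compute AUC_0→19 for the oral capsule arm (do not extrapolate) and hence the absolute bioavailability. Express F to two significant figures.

F = 0.081

Trapezoidal AUC_0→19 (oral capsule):
  [0→2]: (0.00+17.54)/2 × 2 = 17.54
  [2→8]: (17.54+9.88)/2 × 6 = 82.26
  [8→11]: (9.88+6.41)/2 × 3 = 24.435
  [11→17]: (6.41+2.67)/2 × 6 = 27.24
  [17→17.5]: (2.67+2.48)/2 × 0.5 = 1.2875
  [17.5→19]: (2.48+1.99)/2 × 1.5 = 3.3525
  Sum = 156.115 µg/mL·hr
F = (AUC_ev/D_ev)/(AUC_iv/D_iv) = (156.115/100)/(1930/100) = 1.56115/19.3 = 0.0809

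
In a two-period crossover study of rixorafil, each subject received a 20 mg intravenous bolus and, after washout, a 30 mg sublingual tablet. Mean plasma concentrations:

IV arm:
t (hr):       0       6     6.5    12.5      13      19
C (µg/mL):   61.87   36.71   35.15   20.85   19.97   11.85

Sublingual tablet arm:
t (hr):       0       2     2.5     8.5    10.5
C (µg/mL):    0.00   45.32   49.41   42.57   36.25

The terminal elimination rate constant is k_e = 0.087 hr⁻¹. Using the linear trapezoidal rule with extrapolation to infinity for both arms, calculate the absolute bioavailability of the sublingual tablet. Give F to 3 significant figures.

F = 0.774

Trapezoidal AUC_0→19 (IV):
  [0→6]: (61.87+36.71)/2 × 6 = 295.74
  [6→6.5]: (36.71+35.15)/2 × 0.5 = 17.965
  [6.5→12.5]: (35.15+20.85)/2 × 6 = 168.0
  [12.5→13]: (20.85+19.97)/2 × 0.5 = 10.205
  [13→19]: (19.97+11.85)/2 × 6 = 95.46
  Sum = 587.37 µg/mL·hr
IV tail: 11.85/0.087 = 136.207; AUC_iv,0→∞ = 587.37 + 136.207 = 723.577 µg/mL·hr
Trapezoidal AUC_0→10.5 (sublingual tablet):
  [0→2]: (0.00+45.32)/2 × 2 = 45.32
  [2→2.5]: (45.32+49.41)/2 × 0.5 = 23.6825
  [2.5→8.5]: (49.41+42.57)/2 × 6 = 275.94
  [8.5→10.5]: (42.57+36.25)/2 × 2 = 78.82
  Sum = 423.7625 µg/mL·hr
sublingual tablet tail: 36.25/0.087 = 416.667; AUC_ev,0→∞ = 423.7625 + 416.667 = 840.4295 µg/mL·hr
F = (AUC_ev/D_ev)/(AUC_iv/D_iv) = (840.4295/30)/(723.577/20) = 28.0143/36.17885 = 0.7743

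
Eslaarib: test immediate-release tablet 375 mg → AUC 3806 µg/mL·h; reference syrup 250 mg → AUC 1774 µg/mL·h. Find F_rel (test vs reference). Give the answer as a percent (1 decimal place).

F_rel = (AUC_test/D_test) / (AUC_ref/D_ref)
      = (3806/375) / (1774/250)
      = 10.1493 / 7.096 = 1.4303 = 143.03%

F_rel = 143.0%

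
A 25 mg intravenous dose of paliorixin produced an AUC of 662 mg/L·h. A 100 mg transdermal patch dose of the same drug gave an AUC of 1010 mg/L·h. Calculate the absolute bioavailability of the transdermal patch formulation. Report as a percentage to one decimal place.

F = 38.1%

F = (AUC_ev / D_ev) / (AUC_iv / D_iv)
  = (1010/100) / (662/25)
  = 10.1 / 26.48 = 0.3814
  = 38.14%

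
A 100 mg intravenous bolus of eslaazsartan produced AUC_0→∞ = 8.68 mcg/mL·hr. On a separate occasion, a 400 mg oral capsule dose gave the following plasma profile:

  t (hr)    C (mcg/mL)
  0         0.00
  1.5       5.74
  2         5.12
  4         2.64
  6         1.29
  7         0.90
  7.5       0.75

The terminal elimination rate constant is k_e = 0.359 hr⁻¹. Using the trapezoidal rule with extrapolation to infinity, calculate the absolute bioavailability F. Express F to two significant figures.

F = 0.64

Trapezoidal AUC_0→7.5 (oral capsule):
  [0→1.5]: (0.00+5.74)/2 × 1.5 = 4.305
  [1.5→2]: (5.74+5.12)/2 × 0.5 = 2.715
  [2→4]: (5.12+2.64)/2 × 2 = 7.76
  [4→6]: (2.64+1.29)/2 × 2 = 3.93
  [6→7]: (1.29+0.90)/2 × 1 = 1.095
  [7→7.5]: (0.90+0.75)/2 × 0.5 = 0.4125
  Sum = 20.2175 mcg/mL·hr
Tail: C_last/k_e = 0.75/0.359 = 2.089
AUC_0→∞ (oral capsule) = 20.2175 + 2.089 = 22.3065 mcg/mL·hr
F = (AUC_ev/D_ev)/(AUC_iv/D_iv) = (22.3065/400)/(8.68/100) = 0.05576625/0.0868 = 0.6425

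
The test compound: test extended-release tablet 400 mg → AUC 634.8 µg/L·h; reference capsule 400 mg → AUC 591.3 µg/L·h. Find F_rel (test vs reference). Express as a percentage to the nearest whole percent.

F_rel = (AUC_test/D_test) / (AUC_ref/D_ref)
      = (634.8/400) / (591.3/400)
      = 1.587 / 1.47825 = 1.0736 = 107.36%

F_rel = 107%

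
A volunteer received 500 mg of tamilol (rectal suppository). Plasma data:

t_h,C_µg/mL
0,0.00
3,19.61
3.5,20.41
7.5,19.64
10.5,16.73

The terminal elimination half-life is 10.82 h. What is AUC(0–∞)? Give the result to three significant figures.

Trapezoidal AUC_0→10.5:
  [0→3]: (0.00+19.61)/2 × 3 = 29.415
  [3→3.5]: (19.61+20.41)/2 × 0.5 = 10.005
  [3.5→7.5]: (20.41+19.64)/2 × 4 = 80.1
  [7.5→10.5]: (19.64+16.73)/2 × 3 = 54.555
  Sum = 174.075 µg/mL·h
k_e = ln2 / t½ = 0.693147 / 10.82 = 0.0641 h^-1
Extrapolated tail: C_last / k_e = 16.73 / 0.0641 = 260.998
AUC_0→∞ = 174.075 + 260.998 = 435.073 µg/mL·h

AUC = 435 µg/mL·h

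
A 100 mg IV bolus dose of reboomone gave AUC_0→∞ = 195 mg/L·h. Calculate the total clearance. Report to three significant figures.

CL = 0.513 L/h

CL = Dose_iv / AUC_0→∞
   = 100 / 195 = 0.512821 L/h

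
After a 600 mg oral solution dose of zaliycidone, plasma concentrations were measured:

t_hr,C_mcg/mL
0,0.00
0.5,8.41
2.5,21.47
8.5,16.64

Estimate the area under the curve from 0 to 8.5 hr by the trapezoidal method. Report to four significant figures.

AUC = 146.3 mcg/mL·hr

Trapezoidal AUC_0→8.5:
  [0→0.5]: (0.00+8.41)/2 × 0.5 = 2.1025
  [0.5→2.5]: (8.41+21.47)/2 × 2 = 29.88
  [2.5→8.5]: (21.47+16.64)/2 × 6 = 114.33
  Sum = 146.3125 mcg/mL·hr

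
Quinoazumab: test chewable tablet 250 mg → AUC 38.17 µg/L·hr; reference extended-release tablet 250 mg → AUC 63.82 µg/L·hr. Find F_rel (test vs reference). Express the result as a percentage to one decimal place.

F_rel = 59.8%

F_rel = (AUC_test/D_test) / (AUC_ref/D_ref)
      = (38.17/250) / (63.82/250)
      = 0.15268 / 0.25528 = 0.5981 = 59.81%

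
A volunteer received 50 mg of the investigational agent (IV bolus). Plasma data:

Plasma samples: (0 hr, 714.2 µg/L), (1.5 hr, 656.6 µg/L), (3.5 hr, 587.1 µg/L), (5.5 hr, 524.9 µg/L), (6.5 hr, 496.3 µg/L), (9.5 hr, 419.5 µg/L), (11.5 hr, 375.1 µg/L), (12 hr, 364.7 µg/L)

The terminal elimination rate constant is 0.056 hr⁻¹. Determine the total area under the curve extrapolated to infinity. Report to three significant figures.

AUC = 12800 µg/L·hr

Trapezoidal AUC_0→12:
  [0→1.5]: (714.2+656.6)/2 × 1.5 = 1028.1
  [1.5→3.5]: (656.6+587.1)/2 × 2 = 1243.7
  [3.5→5.5]: (587.1+524.9)/2 × 2 = 1112.0
  [5.5→6.5]: (524.9+496.3)/2 × 1 = 510.6
  [6.5→9.5]: (496.3+419.5)/2 × 3 = 1373.7
  [9.5→11.5]: (419.5+375.1)/2 × 2 = 794.6
  [11.5→12]: (375.1+364.7)/2 × 0.5 = 184.95
  Sum = 6247.65 µg/L·hr
Extrapolated tail: C_last / k_e = 364.7 / 0.056 = 6512.500
AUC_0→∞ = 6247.65 + 6512.500 = 12760.15 µg/L·hr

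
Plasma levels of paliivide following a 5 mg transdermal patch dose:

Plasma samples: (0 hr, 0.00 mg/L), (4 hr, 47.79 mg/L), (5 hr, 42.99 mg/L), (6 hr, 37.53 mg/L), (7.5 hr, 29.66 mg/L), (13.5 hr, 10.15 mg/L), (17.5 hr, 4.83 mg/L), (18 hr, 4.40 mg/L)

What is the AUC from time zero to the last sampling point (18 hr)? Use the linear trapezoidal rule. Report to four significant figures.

Trapezoidal AUC_0→18:
  [0→4]: (0.00+47.79)/2 × 4 = 95.58
  [4→5]: (47.79+42.99)/2 × 1 = 45.39
  [5→6]: (42.99+37.53)/2 × 1 = 40.26
  [6→7.5]: (37.53+29.66)/2 × 1.5 = 50.3925
  [7.5→13.5]: (29.66+10.15)/2 × 6 = 119.43
  [13.5→17.5]: (10.15+4.83)/2 × 4 = 29.96
  [17.5→18]: (4.83+4.40)/2 × 0.5 = 2.3075
  Sum = 383.32 mg/L·hr

AUC = 383.3 mg/L·hr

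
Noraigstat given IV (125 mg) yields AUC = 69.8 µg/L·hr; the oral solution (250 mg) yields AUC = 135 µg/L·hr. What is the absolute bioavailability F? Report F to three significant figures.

F = 0.967

F = (AUC_ev / D_ev) / (AUC_iv / D_iv)
  = (135/250) / (69.8/125)
  = 0.54 / 0.5584 = 0.9670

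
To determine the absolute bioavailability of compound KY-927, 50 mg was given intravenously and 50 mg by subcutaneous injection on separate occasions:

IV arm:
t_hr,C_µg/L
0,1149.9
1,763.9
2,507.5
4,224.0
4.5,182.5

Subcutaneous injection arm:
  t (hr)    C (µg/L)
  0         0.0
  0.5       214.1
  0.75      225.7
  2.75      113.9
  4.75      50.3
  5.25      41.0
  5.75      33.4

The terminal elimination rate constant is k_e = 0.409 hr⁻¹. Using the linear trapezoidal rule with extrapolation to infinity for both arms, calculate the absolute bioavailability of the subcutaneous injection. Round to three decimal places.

F = 0.256

Trapezoidal AUC_0→4.5 (IV):
  [0→1]: (1149.9+763.9)/2 × 1 = 956.9
  [1→2]: (763.9+507.5)/2 × 1 = 635.7
  [2→4]: (507.5+224.0)/2 × 2 = 731.5
  [4→4.5]: (224.0+182.5)/2 × 0.5 = 101.625
  Sum = 2425.725 µg/L·hr
IV tail: 182.5/0.409 = 446.210; AUC_iv,0→∞ = 2425.725 + 446.210 = 2871.935 µg/L·hr
Trapezoidal AUC_0→5.75 (subcutaneous injection):
  [0→0.5]: (0.0+214.1)/2 × 0.5 = 53.525
  [0.5→0.75]: (214.1+225.7)/2 × 0.25 = 54.975
  [0.75→2.75]: (225.7+113.9)/2 × 2 = 339.6
  [2.75→4.75]: (113.9+50.3)/2 × 2 = 164.2
  [4.75→5.25]: (50.3+41.0)/2 × 0.5 = 22.825
  [5.25→5.75]: (41.0+33.4)/2 × 0.5 = 18.6
  Sum = 653.725 µg/L·hr
subcutaneous injection tail: 33.4/0.409 = 81.663; AUC_ev,0→∞ = 653.725 + 81.663 = 735.388 µg/L·hr
F = (AUC_ev/D_ev)/(AUC_iv/D_iv) = (735.388/50)/(2871.935/50) = 14.70776/57.4387 = 0.2561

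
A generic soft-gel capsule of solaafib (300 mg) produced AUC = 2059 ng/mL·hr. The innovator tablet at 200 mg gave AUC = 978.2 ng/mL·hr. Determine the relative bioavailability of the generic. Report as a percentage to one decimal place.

F_rel = 140.3%

F_rel = (AUC_test/D_test) / (AUC_ref/D_ref)
      = (2059/300) / (978.2/200)
      = 6.86333 / 4.891 = 1.4033 = 140.33%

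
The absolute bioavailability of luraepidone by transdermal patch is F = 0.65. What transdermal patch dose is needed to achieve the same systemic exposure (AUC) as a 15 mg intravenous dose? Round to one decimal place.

D_transdermal = 23.1 mg

For equal systemic exposure: F × D_ev = D_iv
D_ev = D_iv / F = 15 / 0.65 = 23.0769 mg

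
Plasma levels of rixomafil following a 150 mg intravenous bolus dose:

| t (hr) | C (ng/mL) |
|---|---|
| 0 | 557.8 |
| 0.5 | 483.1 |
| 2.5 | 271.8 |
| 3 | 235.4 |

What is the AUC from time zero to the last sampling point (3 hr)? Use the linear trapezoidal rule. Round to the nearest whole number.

AUC = 1142 ng/mL·hr

Trapezoidal AUC_0→3:
  [0→0.5]: (557.8+483.1)/2 × 0.5 = 260.225
  [0.5→2.5]: (483.1+271.8)/2 × 2 = 754.9
  [2.5→3]: (271.8+235.4)/2 × 0.5 = 126.8
  Sum = 1141.925 ng/mL·hr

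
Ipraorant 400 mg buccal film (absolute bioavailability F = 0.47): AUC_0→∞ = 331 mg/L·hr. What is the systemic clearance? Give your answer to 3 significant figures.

CL = 0.568 L/hr

CL = F × Dose / AUC_0→∞
   = 0.47 × 400 / 331 = 0.567976 L/hr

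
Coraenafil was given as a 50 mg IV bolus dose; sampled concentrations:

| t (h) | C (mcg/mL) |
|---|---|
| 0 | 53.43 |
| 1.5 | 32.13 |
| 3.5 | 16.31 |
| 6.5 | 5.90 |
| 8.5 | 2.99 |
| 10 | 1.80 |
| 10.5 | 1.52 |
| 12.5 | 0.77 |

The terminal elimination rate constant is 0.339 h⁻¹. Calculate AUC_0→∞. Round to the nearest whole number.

Trapezoidal AUC_0→12.5:
  [0→1.5]: (53.43+32.13)/2 × 1.5 = 64.17
  [1.5→3.5]: (32.13+16.31)/2 × 2 = 48.44
  [3.5→6.5]: (16.31+5.90)/2 × 3 = 33.315
  [6.5→8.5]: (5.90+2.99)/2 × 2 = 8.89
  [8.5→10]: (2.99+1.80)/2 × 1.5 = 3.5925
  [10→10.5]: (1.80+1.52)/2 × 0.5 = 0.83
  [10.5→12.5]: (1.52+0.77)/2 × 2 = 2.29
  Sum = 161.5275 mcg/mL·h
Extrapolated tail: C_last / k_e = 0.77 / 0.339 = 2.271
AUC_0→∞ = 161.5275 + 2.271 = 163.7985 mcg/mL·h

AUC = 164 mcg/mL·h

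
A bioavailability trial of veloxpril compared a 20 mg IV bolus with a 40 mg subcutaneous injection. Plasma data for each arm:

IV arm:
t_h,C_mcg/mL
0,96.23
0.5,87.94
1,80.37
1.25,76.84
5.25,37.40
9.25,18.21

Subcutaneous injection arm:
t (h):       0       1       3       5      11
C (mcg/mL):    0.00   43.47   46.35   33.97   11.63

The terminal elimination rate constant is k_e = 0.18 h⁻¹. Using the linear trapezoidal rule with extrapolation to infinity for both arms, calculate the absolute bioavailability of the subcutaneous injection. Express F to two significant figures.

F = 0.36

Trapezoidal AUC_0→9.25 (IV):
  [0→0.5]: (96.23+87.94)/2 × 0.5 = 46.0425
  [0.5→1]: (87.94+80.37)/2 × 0.5 = 42.0775
  [1→1.25]: (80.37+76.84)/2 × 0.25 = 19.65125
  [1.25→5.25]: (76.84+37.40)/2 × 4 = 228.48
  [5.25→9.25]: (37.40+18.21)/2 × 4 = 111.22
  Sum = 447.47125 mcg/mL·h
IV tail: 18.21/0.18 = 101.167; AUC_iv,0→∞ = 447.47125 + 101.167 = 548.63825 mcg/mL·h
Trapezoidal AUC_0→11 (subcutaneous injection):
  [0→1]: (0.00+43.47)/2 × 1 = 21.735
  [1→3]: (43.47+46.35)/2 × 2 = 89.82
  [3→5]: (46.35+33.97)/2 × 2 = 80.32
  [5→11]: (33.97+11.63)/2 × 6 = 136.8
  Sum = 328.675 mcg/mL·h
subcutaneous injection tail: 11.63/0.18 = 64.611; AUC_ev,0→∞ = 328.675 + 64.611 = 393.286 mcg/mL·h
F = (AUC_ev/D_ev)/(AUC_iv/D_iv) = (393.286/40)/(548.63825/20) = 9.83215/27.4319 = 0.3584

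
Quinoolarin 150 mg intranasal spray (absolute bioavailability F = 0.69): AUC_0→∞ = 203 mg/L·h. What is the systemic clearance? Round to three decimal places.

CL = F × Dose / AUC_0→∞
   = 0.69 × 150 / 203 = 0.509852 L/h

CL = 0.510 L/h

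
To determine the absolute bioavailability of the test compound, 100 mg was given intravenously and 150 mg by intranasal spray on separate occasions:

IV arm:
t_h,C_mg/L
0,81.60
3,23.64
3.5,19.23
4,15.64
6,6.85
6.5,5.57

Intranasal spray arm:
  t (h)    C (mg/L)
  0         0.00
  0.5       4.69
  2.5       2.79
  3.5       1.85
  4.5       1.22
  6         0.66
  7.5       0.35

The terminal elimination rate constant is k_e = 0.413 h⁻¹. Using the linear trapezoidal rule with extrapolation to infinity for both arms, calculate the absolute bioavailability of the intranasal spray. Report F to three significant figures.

Trapezoidal AUC_0→6.5 (IV):
  [0→3]: (81.60+23.64)/2 × 3 = 157.86
  [3→3.5]: (23.64+19.23)/2 × 0.5 = 10.7175
  [3.5→4]: (19.23+15.64)/2 × 0.5 = 8.7175
  [4→6]: (15.64+6.85)/2 × 2 = 22.49
  [6→6.5]: (6.85+5.57)/2 × 0.5 = 3.105
  Sum = 202.89 mg/L·h
IV tail: 5.57/0.413 = 13.487; AUC_iv,0→∞ = 202.89 + 13.487 = 216.377 mg/L·h
Trapezoidal AUC_0→7.5 (intranasal spray):
  [0→0.5]: (0.00+4.69)/2 × 0.5 = 1.1725
  [0.5→2.5]: (4.69+2.79)/2 × 2 = 7.48
  [2.5→3.5]: (2.79+1.85)/2 × 1 = 2.32
  [3.5→4.5]: (1.85+1.22)/2 × 1 = 1.535
  [4.5→6]: (1.22+0.66)/2 × 1.5 = 1.41
  [6→7.5]: (0.66+0.35)/2 × 1.5 = 0.7575
  Sum = 14.675 mg/L·h
intranasal spray tail: 0.35/0.413 = 0.847; AUC_ev,0→∞ = 14.675 + 0.847 = 15.522 mg/L·h
F = (AUC_ev/D_ev)/(AUC_iv/D_iv) = (15.522/150)/(216.377/100) = 0.10348/2.16377 = 0.0478

F = 0.0478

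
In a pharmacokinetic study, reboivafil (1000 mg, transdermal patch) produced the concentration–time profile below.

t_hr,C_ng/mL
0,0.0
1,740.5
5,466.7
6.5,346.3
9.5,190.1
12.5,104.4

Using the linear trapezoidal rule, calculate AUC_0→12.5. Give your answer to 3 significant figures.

Trapezoidal AUC_0→12.5:
  [0→1]: (0.0+740.5)/2 × 1 = 370.25
  [1→5]: (740.5+466.7)/2 × 4 = 2414.4
  [5→6.5]: (466.7+346.3)/2 × 1.5 = 609.75
  [6.5→9.5]: (346.3+190.1)/2 × 3 = 804.6
  [9.5→12.5]: (190.1+104.4)/2 × 3 = 441.75
  Sum = 4640.75 ng/mL·hr

AUC = 4640 ng/mL·hr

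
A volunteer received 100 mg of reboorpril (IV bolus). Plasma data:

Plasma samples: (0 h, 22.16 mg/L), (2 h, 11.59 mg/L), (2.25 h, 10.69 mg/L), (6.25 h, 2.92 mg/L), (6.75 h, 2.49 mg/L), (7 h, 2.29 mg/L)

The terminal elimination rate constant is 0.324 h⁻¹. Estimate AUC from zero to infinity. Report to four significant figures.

Trapezoidal AUC_0→7:
  [0→2]: (22.16+11.59)/2 × 2 = 33.75
  [2→2.25]: (11.59+10.69)/2 × 0.25 = 2.785
  [2.25→6.25]: (10.69+2.92)/2 × 4 = 27.22
  [6.25→6.75]: (2.92+2.49)/2 × 0.5 = 1.3525
  [6.75→7]: (2.49+2.29)/2 × 0.25 = 0.5975
  Sum = 65.705 mg/L·h
Extrapolated tail: C_last / k_e = 2.29 / 0.324 = 7.068
AUC_0→∞ = 65.705 + 7.068 = 72.773 mg/L·h

AUC = 72.77 mg/L·h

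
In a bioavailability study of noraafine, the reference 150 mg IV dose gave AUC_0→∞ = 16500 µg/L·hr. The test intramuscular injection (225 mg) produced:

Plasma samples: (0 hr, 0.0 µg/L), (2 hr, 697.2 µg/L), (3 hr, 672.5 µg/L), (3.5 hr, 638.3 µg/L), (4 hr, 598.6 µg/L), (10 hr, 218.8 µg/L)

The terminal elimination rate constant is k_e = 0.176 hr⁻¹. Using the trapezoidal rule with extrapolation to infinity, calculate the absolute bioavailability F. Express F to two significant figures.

Trapezoidal AUC_0→10 (intramuscular injection):
  [0→2]: (0.0+697.2)/2 × 2 = 697.2
  [2→3]: (697.2+672.5)/2 × 1 = 684.85
  [3→3.5]: (672.5+638.3)/2 × 0.5 = 327.7
  [3.5→4]: (638.3+598.6)/2 × 0.5 = 309.225
  [4→10]: (598.6+218.8)/2 × 6 = 2452.2
  Sum = 4471.175 µg/L·hr
Tail: C_last/k_e = 218.8/0.176 = 1243.182
AUC_0→∞ (intramuscular injection) = 4471.175 + 1243.182 = 5714.357 µg/L·hr
F = (AUC_ev/D_ev)/(AUC_iv/D_iv) = (5714.357/225)/(16500/150) = 25.3971/110 = 0.2309

F = 0.23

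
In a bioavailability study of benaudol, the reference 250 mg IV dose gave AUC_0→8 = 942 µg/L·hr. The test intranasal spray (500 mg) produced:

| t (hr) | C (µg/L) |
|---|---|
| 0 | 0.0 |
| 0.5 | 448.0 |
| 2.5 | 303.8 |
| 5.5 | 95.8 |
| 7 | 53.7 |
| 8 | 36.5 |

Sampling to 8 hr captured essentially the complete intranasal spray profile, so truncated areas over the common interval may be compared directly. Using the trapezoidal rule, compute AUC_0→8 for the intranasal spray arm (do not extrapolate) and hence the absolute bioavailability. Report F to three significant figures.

Trapezoidal AUC_0→8 (intranasal spray):
  [0→0.5]: (0.0+448.0)/2 × 0.5 = 112.0
  [0.5→2.5]: (448.0+303.8)/2 × 2 = 751.8
  [2.5→5.5]: (303.8+95.8)/2 × 3 = 599.4
  [5.5→7]: (95.8+53.7)/2 × 1.5 = 112.125
  [7→8]: (53.7+36.5)/2 × 1 = 45.1
  Sum = 1620.425 µg/L·hr
F = (AUC_ev/D_ev)/(AUC_iv/D_iv) = (1620.425/500)/(942/250) = 3.24085/3.768 = 0.8601

F = 0.860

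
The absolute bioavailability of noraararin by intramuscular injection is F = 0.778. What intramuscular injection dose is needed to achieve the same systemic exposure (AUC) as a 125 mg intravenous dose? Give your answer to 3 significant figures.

D_intramuscular = 161 mg

For equal systemic exposure: F × D_ev = D_iv
D_ev = D_iv / F = 125 / 0.778 = 160.668 mg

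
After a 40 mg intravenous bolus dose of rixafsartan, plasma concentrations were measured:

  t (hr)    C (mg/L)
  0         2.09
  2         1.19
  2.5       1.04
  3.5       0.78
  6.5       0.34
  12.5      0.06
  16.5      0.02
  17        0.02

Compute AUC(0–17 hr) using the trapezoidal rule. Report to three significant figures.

AUC = 7.80 mg/L·hr

Trapezoidal AUC_0→17:
  [0→2]: (2.09+1.19)/2 × 2 = 3.28
  [2→2.5]: (1.19+1.04)/2 × 0.5 = 0.5575
  [2.5→3.5]: (1.04+0.78)/2 × 1 = 0.91
  [3.5→6.5]: (0.78+0.34)/2 × 3 = 1.68
  [6.5→12.5]: (0.34+0.06)/2 × 6 = 1.2
  [12.5→16.5]: (0.06+0.02)/2 × 4 = 0.16
  [16.5→17]: (0.02+0.02)/2 × 0.5 = 0.01
  Sum = 7.7975 mg/L·hr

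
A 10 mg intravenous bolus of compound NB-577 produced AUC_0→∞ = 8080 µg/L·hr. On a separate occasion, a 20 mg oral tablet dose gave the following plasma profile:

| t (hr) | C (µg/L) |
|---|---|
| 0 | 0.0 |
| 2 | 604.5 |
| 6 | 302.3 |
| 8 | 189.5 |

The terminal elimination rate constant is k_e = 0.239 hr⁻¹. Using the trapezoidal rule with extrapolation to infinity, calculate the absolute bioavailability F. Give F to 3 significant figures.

F = 0.229

Trapezoidal AUC_0→8 (oral tablet):
  [0→2]: (0.0+604.5)/2 × 2 = 604.5
  [2→6]: (604.5+302.3)/2 × 4 = 1813.6
  [6→8]: (302.3+189.5)/2 × 2 = 491.8
  Sum = 2909.9 µg/L·hr
Tail: C_last/k_e = 189.5/0.239 = 792.887
AUC_0→∞ (oral tablet) = 2909.9 + 792.887 = 3702.787 µg/L·hr
F = (AUC_ev/D_ev)/(AUC_iv/D_iv) = (3702.787/20)/(8080/10) = 185.13935/808 = 0.2291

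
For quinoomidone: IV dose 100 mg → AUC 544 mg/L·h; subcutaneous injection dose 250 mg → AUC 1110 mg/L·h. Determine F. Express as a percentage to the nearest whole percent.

F = (AUC_ev / D_ev) / (AUC_iv / D_iv)
  = (1110/250) / (544/100)
  = 4.44 / 5.44 = 0.8162
  = 81.62%

F = 82%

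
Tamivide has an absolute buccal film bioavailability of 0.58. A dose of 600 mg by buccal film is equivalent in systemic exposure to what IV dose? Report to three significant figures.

D_iv = 348 mg

Systemic exposure from an extravascular dose = F × D_ev, so the equivalent IV dose is F × D_ev.
D_iv = F × D_ev = 0.58 × 600 = 348 mg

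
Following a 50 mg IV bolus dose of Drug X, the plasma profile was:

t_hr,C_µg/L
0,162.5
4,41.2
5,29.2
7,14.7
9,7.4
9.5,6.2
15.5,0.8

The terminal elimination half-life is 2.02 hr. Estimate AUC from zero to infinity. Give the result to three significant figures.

AUC = 535 µg/L·hr

Trapezoidal AUC_0→15.5:
  [0→4]: (162.5+41.2)/2 × 4 = 407.4
  [4→5]: (41.2+29.2)/2 × 1 = 35.2
  [5→7]: (29.2+14.7)/2 × 2 = 43.9
  [7→9]: (14.7+7.4)/2 × 2 = 22.1
  [9→9.5]: (7.4+6.2)/2 × 0.5 = 3.4
  [9.5→15.5]: (6.2+0.8)/2 × 6 = 21.0
  Sum = 533.0 µg/L·hr
k_e = ln2 / t½ = 0.693147 / 2.02 = 0.3431 hr^-1
Extrapolated tail: C_last / k_e = 0.8 / 0.3431 = 2.332
AUC_0→∞ = 533.0 + 2.332 = 535.332 µg/L·hr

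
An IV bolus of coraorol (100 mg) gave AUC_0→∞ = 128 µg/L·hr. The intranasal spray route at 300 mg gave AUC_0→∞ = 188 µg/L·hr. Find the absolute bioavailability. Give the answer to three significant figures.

F = 0.490

F = (AUC_ev / D_ev) / (AUC_iv / D_iv)
  = (188/300) / (128/100)
  = 0.626667 / 1.28 = 0.4896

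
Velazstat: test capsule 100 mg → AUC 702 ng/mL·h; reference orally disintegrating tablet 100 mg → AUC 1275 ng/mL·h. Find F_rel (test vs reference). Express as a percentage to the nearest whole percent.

F_rel = 55%

F_rel = (AUC_test/D_test) / (AUC_ref/D_ref)
      = (702/100) / (1275/100)
      = 7.02 / 12.75 = 0.5506 = 55.06%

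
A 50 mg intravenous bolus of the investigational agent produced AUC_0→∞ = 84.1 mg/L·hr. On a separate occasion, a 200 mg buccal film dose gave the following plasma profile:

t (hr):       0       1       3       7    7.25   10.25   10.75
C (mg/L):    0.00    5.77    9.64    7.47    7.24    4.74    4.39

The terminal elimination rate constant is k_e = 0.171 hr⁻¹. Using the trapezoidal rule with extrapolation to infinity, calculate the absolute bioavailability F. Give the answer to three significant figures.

Trapezoidal AUC_0→10.75 (buccal film):
  [0→1]: (0.00+5.77)/2 × 1 = 2.885
  [1→3]: (5.77+9.64)/2 × 2 = 15.41
  [3→7]: (9.64+7.47)/2 × 4 = 34.22
  [7→7.25]: (7.47+7.24)/2 × 0.25 = 1.83875
  [7.25→10.25]: (7.24+4.74)/2 × 3 = 17.97
  [10.25→10.75]: (4.74+4.39)/2 × 0.5 = 2.2825
  Sum = 74.60625 mg/L·hr
Tail: C_last/k_e = 4.39/0.171 = 25.673
AUC_0→∞ (buccal film) = 74.60625 + 25.673 = 100.27925 mg/L·hr
F = (AUC_ev/D_ev)/(AUC_iv/D_iv) = (100.27925/200)/(84.1/50) = 0.50139625/1.682 = 0.2981

F = 0.298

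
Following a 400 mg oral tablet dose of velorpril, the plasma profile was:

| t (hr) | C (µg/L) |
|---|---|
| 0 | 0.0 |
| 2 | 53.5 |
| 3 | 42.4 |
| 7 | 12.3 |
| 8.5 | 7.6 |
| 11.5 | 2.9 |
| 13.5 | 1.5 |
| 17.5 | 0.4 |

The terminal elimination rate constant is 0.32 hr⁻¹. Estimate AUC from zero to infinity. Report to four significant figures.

AUC = 251.0 µg/L·hr

Trapezoidal AUC_0→17.5:
  [0→2]: (0.0+53.5)/2 × 2 = 53.5
  [2→3]: (53.5+42.4)/2 × 1 = 47.95
  [3→7]: (42.4+12.3)/2 × 4 = 109.4
  [7→8.5]: (12.3+7.6)/2 × 1.5 = 14.925
  [8.5→11.5]: (7.6+2.9)/2 × 3 = 15.75
  [11.5→13.5]: (2.9+1.5)/2 × 2 = 4.4
  [13.5→17.5]: (1.5+0.4)/2 × 4 = 3.8
  Sum = 249.725 µg/L·hr
Extrapolated tail: C_last / k_e = 0.4 / 0.32 = 1.250
AUC_0→∞ = 249.725 + 1.250 = 250.975 µg/L·hr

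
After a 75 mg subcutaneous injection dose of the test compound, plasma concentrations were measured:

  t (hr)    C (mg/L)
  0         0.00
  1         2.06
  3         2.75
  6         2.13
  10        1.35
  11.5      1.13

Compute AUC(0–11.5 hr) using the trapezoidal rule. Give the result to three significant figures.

Trapezoidal AUC_0→11.5:
  [0→1]: (0.00+2.06)/2 × 1 = 1.03
  [1→3]: (2.06+2.75)/2 × 2 = 4.81
  [3→6]: (2.75+2.13)/2 × 3 = 7.32
  [6→10]: (2.13+1.35)/2 × 4 = 6.96
  [10→11.5]: (1.35+1.13)/2 × 1.5 = 1.86
  Sum = 21.98 mg/L·hr

AUC = 22.0 mg/L·hr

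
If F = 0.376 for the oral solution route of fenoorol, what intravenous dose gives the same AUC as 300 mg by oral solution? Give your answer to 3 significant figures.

Systemic exposure from an extravascular dose = F × D_ev, so the equivalent IV dose is F × D_ev.
D_iv = F × D_ev = 0.376 × 300 = 112.8 mg

D_iv = 113 mg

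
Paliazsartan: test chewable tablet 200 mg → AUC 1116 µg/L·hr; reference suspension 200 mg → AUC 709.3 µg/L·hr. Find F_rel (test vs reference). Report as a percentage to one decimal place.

F_rel = 157.3%

F_rel = (AUC_test/D_test) / (AUC_ref/D_ref)
      = (1116/200) / (709.3/200)
      = 5.58 / 3.5465 = 1.5734 = 157.34%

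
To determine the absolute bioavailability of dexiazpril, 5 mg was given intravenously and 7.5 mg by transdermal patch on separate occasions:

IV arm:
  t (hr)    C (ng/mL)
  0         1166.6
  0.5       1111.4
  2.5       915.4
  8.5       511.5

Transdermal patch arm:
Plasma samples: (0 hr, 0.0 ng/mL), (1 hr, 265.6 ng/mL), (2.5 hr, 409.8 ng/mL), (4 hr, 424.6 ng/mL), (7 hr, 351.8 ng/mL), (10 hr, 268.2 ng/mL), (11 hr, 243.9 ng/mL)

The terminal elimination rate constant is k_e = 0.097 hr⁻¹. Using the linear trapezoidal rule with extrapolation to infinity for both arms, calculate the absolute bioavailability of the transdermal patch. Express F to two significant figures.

Trapezoidal AUC_0→8.5 (IV):
  [0→0.5]: (1166.6+1111.4)/2 × 0.5 = 569.5
  [0.5→2.5]: (1111.4+915.4)/2 × 2 = 2026.8
  [2.5→8.5]: (915.4+511.5)/2 × 6 = 4280.7
  Sum = 6877.0 ng/mL·hr
IV tail: 511.5/0.097 = 5273.196; AUC_iv,0→∞ = 6877.0 + 5273.196 = 12150.196 ng/mL·hr
Trapezoidal AUC_0→11 (transdermal patch):
  [0→1]: (0.0+265.6)/2 × 1 = 132.8
  [1→2.5]: (265.6+409.8)/2 × 1.5 = 506.55
  [2.5→4]: (409.8+424.6)/2 × 1.5 = 625.8
  [4→7]: (424.6+351.8)/2 × 3 = 1164.6
  [7→10]: (351.8+268.2)/2 × 3 = 930.0
  [10→11]: (268.2+243.9)/2 × 1 = 256.05
  Sum = 3615.8 ng/mL·hr
transdermal patch tail: 243.9/0.097 = 2514.433; AUC_ev,0→∞ = 3615.8 + 2514.433 = 6130.233 ng/mL·hr
F = (AUC_ev/D_ev)/(AUC_iv/D_iv) = (6130.233/7.5)/(12150.196/5) = 817.3644/2430.0392 = 0.3364

F = 0.34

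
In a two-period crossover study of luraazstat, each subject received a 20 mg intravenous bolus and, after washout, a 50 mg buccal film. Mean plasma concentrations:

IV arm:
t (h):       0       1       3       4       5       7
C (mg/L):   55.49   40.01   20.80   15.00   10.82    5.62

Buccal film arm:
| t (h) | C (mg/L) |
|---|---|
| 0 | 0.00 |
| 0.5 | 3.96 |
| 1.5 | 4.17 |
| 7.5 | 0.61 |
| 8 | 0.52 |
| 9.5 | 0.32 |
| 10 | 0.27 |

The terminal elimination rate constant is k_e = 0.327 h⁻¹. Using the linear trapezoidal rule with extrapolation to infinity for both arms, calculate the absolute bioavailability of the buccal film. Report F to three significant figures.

F = 0.0492

Trapezoidal AUC_0→7 (IV):
  [0→1]: (55.49+40.01)/2 × 1 = 47.75
  [1→3]: (40.01+20.80)/2 × 2 = 60.81
  [3→4]: (20.80+15.00)/2 × 1 = 17.9
  [4→5]: (15.00+10.82)/2 × 1 = 12.91
  [5→7]: (10.82+5.62)/2 × 2 = 16.44
  Sum = 155.81 mg/L·h
IV tail: 5.62/0.327 = 17.187; AUC_iv,0→∞ = 155.81 + 17.187 = 172.997 mg/L·h
Trapezoidal AUC_0→10 (buccal film):
  [0→0.5]: (0.00+3.96)/2 × 0.5 = 0.99
  [0.5→1.5]: (3.96+4.17)/2 × 1 = 4.065
  [1.5→7.5]: (4.17+0.61)/2 × 6 = 14.34
  [7.5→8]: (0.61+0.52)/2 × 0.5 = 0.2825
  [8→9.5]: (0.52+0.32)/2 × 1.5 = 0.63
  [9.5→10]: (0.32+0.27)/2 × 0.5 = 0.1475
  Sum = 20.455 mg/L·h
buccal film tail: 0.27/0.327 = 0.826; AUC_ev,0→∞ = 20.455 + 0.826 = 21.281 mg/L·h
F = (AUC_ev/D_ev)/(AUC_iv/D_iv) = (21.281/50)/(172.997/20) = 0.42562/8.64985 = 0.0492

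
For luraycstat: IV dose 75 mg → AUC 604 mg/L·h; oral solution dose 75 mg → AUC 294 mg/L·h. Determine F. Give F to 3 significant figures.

F = 0.487

F = (AUC_ev / D_ev) / (AUC_iv / D_iv)
  = (294/75) / (604/75)
  = 3.92 / 8.05333 = 0.4868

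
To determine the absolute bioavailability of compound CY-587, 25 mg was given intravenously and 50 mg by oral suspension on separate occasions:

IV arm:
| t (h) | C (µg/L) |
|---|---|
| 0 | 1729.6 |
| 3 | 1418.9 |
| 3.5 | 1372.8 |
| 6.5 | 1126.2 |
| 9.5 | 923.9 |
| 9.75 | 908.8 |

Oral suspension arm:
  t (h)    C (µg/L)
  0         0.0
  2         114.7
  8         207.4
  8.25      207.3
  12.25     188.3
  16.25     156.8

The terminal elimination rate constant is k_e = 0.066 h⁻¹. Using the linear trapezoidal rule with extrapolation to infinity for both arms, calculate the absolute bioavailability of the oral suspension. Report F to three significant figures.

Trapezoidal AUC_0→9.75 (IV):
  [0→3]: (1729.6+1418.9)/2 × 3 = 4722.75
  [3→3.5]: (1418.9+1372.8)/2 × 0.5 = 697.925
  [3.5→6.5]: (1372.8+1126.2)/2 × 3 = 3748.5
  [6.5→9.5]: (1126.2+923.9)/2 × 3 = 3075.15
  [9.5→9.75]: (923.9+908.8)/2 × 0.25 = 229.0875
  Sum = 12473.4125 µg/L·h
IV tail: 908.8/0.066 = 13769.697; AUC_iv,0→∞ = 12473.4125 + 13769.697 = 26243.1095 µg/L·h
Trapezoidal AUC_0→16.25 (oral suspension):
  [0→2]: (0.0+114.7)/2 × 2 = 114.7
  [2→8]: (114.7+207.4)/2 × 6 = 966.3
  [8→8.25]: (207.4+207.3)/2 × 0.25 = 51.8375
  [8.25→12.25]: (207.3+188.3)/2 × 4 = 791.2
  [12.25→16.25]: (188.3+156.8)/2 × 4 = 690.2
  Sum = 2614.2375 µg/L·h
oral suspension tail: 156.8/0.066 = 2375.758; AUC_ev,0→∞ = 2614.2375 + 2375.758 = 4989.9955 µg/L·h
F = (AUC_ev/D_ev)/(AUC_iv/D_iv) = (4989.9955/50)/(26243.1095/25) = 99.79991/1049.72 = 0.0951

F = 0.0951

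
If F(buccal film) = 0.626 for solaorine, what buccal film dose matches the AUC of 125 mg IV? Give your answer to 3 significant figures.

D_buccal = 200 mg

For equal systemic exposure: F × D_ev = D_iv
D_ev = D_iv / F = 125 / 0.626 = 199.681 mg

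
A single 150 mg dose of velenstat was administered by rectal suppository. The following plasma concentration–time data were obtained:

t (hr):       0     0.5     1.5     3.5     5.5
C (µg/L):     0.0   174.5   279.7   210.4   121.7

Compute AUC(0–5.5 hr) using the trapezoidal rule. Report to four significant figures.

AUC = 1093 µg/L·hr

Trapezoidal AUC_0→5.5:
  [0→0.5]: (0.0+174.5)/2 × 0.5 = 43.625
  [0.5→1.5]: (174.5+279.7)/2 × 1 = 227.1
  [1.5→3.5]: (279.7+210.4)/2 × 2 = 490.1
  [3.5→5.5]: (210.4+121.7)/2 × 2 = 332.1
  Sum = 1092.925 µg/L·hr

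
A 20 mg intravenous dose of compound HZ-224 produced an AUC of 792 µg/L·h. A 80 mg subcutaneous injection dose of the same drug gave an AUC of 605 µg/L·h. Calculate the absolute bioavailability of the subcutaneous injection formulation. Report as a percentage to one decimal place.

F = (AUC_ev / D_ev) / (AUC_iv / D_iv)
  = (605/80) / (792/20)
  = 7.5625 / 39.6 = 0.1910
  = 19.10%

F = 19.1%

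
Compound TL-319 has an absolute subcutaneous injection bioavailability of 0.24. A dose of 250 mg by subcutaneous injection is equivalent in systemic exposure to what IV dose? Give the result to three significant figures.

Systemic exposure from an extravascular dose = F × D_ev, so the equivalent IV dose is F × D_ev.
D_iv = F × D_ev = 0.24 × 250 = 60 mg

D_iv = 60.0 mg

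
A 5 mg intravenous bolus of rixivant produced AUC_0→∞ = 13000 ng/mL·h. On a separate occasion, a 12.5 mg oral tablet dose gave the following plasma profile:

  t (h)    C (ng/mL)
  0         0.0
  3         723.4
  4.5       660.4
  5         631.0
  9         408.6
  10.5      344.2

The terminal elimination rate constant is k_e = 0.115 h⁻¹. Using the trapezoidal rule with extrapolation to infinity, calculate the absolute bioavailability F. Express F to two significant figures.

F = 0.25

Trapezoidal AUC_0→10.5 (oral tablet):
  [0→3]: (0.0+723.4)/2 × 3 = 1085.1
  [3→4.5]: (723.4+660.4)/2 × 1.5 = 1037.85
  [4.5→5]: (660.4+631.0)/2 × 0.5 = 322.85
  [5→9]: (631.0+408.6)/2 × 4 = 2079.2
  [9→10.5]: (408.6+344.2)/2 × 1.5 = 564.6
  Sum = 5089.6 ng/mL·h
Tail: C_last/k_e = 344.2/0.115 = 2993.043
AUC_0→∞ (oral tablet) = 5089.6 + 2993.043 = 8082.643 ng/mL·h
F = (AUC_ev/D_ev)/(AUC_iv/D_iv) = (8082.643/12.5)/(13000/5) = 646.61144/2600 = 0.2487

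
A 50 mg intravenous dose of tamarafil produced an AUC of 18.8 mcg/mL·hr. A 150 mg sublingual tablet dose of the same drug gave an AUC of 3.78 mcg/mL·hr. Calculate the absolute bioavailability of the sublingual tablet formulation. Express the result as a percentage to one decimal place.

F = (AUC_ev / D_ev) / (AUC_iv / D_iv)
  = (3.78/150) / (18.8/50)
  = 0.0252 / 0.376 = 0.0670
  = 6.70%

F = 6.7%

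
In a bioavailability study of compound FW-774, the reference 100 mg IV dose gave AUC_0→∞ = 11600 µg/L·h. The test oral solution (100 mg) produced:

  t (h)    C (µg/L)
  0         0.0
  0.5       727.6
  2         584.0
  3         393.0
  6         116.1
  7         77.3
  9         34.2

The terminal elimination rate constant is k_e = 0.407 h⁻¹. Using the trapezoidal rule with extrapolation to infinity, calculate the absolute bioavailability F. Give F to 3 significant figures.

Trapezoidal AUC_0→9 (oral solution):
  [0→0.5]: (0.0+727.6)/2 × 0.5 = 181.9
  [0.5→2]: (727.6+584.0)/2 × 1.5 = 983.7
  [2→3]: (584.0+393.0)/2 × 1 = 488.5
  [3→6]: (393.0+116.1)/2 × 3 = 763.65
  [6→7]: (116.1+77.3)/2 × 1 = 96.7
  [7→9]: (77.3+34.2)/2 × 2 = 111.5
  Sum = 2625.95 µg/L·h
Tail: C_last/k_e = 34.2/0.407 = 84.029
AUC_0→∞ (oral solution) = 2625.95 + 84.029 = 2709.979 µg/L·h
F = (AUC_ev/D_ev)/(AUC_iv/D_iv) = (2709.979/100)/(11600/100) = 27.09979/116 = 0.2336

F = 0.234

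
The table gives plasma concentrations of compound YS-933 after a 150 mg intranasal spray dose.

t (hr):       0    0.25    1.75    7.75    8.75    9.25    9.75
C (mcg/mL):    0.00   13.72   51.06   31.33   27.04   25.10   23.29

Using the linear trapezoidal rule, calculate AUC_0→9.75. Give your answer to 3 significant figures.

Trapezoidal AUC_0→9.75:
  [0→0.25]: (0.00+13.72)/2 × 0.25 = 1.715
  [0.25→1.75]: (13.72+51.06)/2 × 1.5 = 48.585
  [1.75→7.75]: (51.06+31.33)/2 × 6 = 247.17
  [7.75→8.75]: (31.33+27.04)/2 × 1 = 29.185
  [8.75→9.25]: (27.04+25.10)/2 × 0.5 = 13.035
  [9.25→9.75]: (25.10+23.29)/2 × 0.5 = 12.0975
  Sum = 351.7875 mcg/mL·hr

AUC = 352 mcg/mL·hr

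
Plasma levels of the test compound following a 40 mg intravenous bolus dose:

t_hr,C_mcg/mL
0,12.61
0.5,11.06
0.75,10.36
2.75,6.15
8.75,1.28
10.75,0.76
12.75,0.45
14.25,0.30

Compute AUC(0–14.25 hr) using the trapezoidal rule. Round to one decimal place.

AUC = 51.2 mcg/mL·hr

Trapezoidal AUC_0→14.25:
  [0→0.5]: (12.61+11.06)/2 × 0.5 = 5.9175
  [0.5→0.75]: (11.06+10.36)/2 × 0.25 = 2.6775
  [0.75→2.75]: (10.36+6.15)/2 × 2 = 16.51
  [2.75→8.75]: (6.15+1.28)/2 × 6 = 22.29
  [8.75→10.75]: (1.28+0.76)/2 × 2 = 2.04
  [10.75→12.75]: (0.76+0.45)/2 × 2 = 1.21
  [12.75→14.25]: (0.45+0.30)/2 × 1.5 = 0.5625
  Sum = 51.2075 mcg/mL·hr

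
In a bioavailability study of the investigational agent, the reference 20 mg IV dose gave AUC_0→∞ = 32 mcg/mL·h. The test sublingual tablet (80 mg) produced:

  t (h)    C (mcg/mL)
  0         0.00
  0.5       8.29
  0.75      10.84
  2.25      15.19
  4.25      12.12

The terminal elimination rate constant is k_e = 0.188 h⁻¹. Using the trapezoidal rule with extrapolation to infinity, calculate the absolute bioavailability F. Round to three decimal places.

F = 0.904

Trapezoidal AUC_0→4.25 (sublingual tablet):
  [0→0.5]: (0.00+8.29)/2 × 0.5 = 2.0725
  [0.5→0.75]: (8.29+10.84)/2 × 0.25 = 2.39125
  [0.75→2.25]: (10.84+15.19)/2 × 1.5 = 19.5225
  [2.25→4.25]: (15.19+12.12)/2 × 2 = 27.31
  Sum = 51.29625 mcg/mL·h
Tail: C_last/k_e = 12.12/0.188 = 64.468
AUC_0→∞ (sublingual tablet) = 51.29625 + 64.468 = 115.76425 mcg/mL·h
F = (AUC_ev/D_ev)/(AUC_iv/D_iv) = (115.76425/80)/(32/20) = 1.44705/1.6 = 0.9044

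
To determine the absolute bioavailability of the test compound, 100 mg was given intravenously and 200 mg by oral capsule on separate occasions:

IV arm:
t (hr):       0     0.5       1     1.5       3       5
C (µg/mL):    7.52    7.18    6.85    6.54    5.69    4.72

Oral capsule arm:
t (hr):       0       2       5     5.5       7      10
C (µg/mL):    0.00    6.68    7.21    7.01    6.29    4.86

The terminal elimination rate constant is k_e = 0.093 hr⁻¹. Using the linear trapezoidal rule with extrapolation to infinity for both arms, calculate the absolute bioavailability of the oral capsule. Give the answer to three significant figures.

F = 0.680

Trapezoidal AUC_0→5 (IV):
  [0→0.5]: (7.52+7.18)/2 × 0.5 = 3.675
  [0.5→1]: (7.18+6.85)/2 × 0.5 = 3.5075
  [1→1.5]: (6.85+6.54)/2 × 0.5 = 3.3475
  [1.5→3]: (6.54+5.69)/2 × 1.5 = 9.1725
  [3→5]: (5.69+4.72)/2 × 2 = 10.41
  Sum = 30.1125 µg/mL·hr
IV tail: 4.72/0.093 = 50.753; AUC_iv,0→∞ = 30.1125 + 50.753 = 80.8655 µg/mL·hr
Trapezoidal AUC_0→10 (oral capsule):
  [0→2]: (0.00+6.68)/2 × 2 = 6.68
  [2→5]: (6.68+7.21)/2 × 3 = 20.835
  [5→5.5]: (7.21+7.01)/2 × 0.5 = 3.555
  [5.5→7]: (7.01+6.29)/2 × 1.5 = 9.975
  [7→10]: (6.29+4.86)/2 × 3 = 16.725
  Sum = 57.77 µg/mL·hr
oral capsule tail: 4.86/0.093 = 52.258; AUC_ev,0→∞ = 57.77 + 52.258 = 110.028 µg/mL·hr
F = (AUC_ev/D_ev)/(AUC_iv/D_iv) = (110.028/200)/(80.8655/100) = 0.55014/0.808655 = 0.6803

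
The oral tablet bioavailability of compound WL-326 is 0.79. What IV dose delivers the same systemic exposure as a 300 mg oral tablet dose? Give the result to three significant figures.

Systemic exposure from an extravascular dose = F × D_ev, so the equivalent IV dose is F × D_ev.
D_iv = F × D_ev = 0.79 × 300 = 237 mg

D_iv = 237 mg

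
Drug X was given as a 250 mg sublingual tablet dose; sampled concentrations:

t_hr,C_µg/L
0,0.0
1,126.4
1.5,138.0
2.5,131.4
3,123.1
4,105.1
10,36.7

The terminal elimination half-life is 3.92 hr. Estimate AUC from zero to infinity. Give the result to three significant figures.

AUC = 1070 µg/L·hr

Trapezoidal AUC_0→10:
  [0→1]: (0.0+126.4)/2 × 1 = 63.2
  [1→1.5]: (126.4+138.0)/2 × 0.5 = 66.1
  [1.5→2.5]: (138.0+131.4)/2 × 1 = 134.7
  [2.5→3]: (131.4+123.1)/2 × 0.5 = 63.625
  [3→4]: (123.1+105.1)/2 × 1 = 114.1
  [4→10]: (105.1+36.7)/2 × 6 = 425.4
  Sum = 867.125 µg/L·hr
k_e = ln2 / t½ = 0.693147 / 3.92 = 0.1768 hr^-1
Extrapolated tail: C_last / k_e = 36.7 / 0.1768 = 207.579
AUC_0→∞ = 867.125 + 207.579 = 1074.704 µg/L·hr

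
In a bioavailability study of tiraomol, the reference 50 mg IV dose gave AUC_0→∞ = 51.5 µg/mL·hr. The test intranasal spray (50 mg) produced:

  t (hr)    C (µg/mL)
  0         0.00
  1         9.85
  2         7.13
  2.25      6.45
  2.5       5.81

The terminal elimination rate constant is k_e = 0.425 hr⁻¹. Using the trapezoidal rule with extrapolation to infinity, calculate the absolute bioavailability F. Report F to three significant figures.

Trapezoidal AUC_0→2.5 (intranasal spray):
  [0→1]: (0.00+9.85)/2 × 1 = 4.925
  [1→2]: (9.85+7.13)/2 × 1 = 8.49
  [2→2.25]: (7.13+6.45)/2 × 0.25 = 1.6975
  [2.25→2.5]: (6.45+5.81)/2 × 0.25 = 1.5325
  Sum = 16.645 µg/mL·hr
Tail: C_last/k_e = 5.81/0.425 = 13.671
AUC_0→∞ (intranasal spray) = 16.645 + 13.671 = 30.316 µg/mL·hr
F = (AUC_ev/D_ev)/(AUC_iv/D_iv) = (30.316/50)/(51.5/50) = 0.60632/1.03 = 0.5887

F = 0.589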